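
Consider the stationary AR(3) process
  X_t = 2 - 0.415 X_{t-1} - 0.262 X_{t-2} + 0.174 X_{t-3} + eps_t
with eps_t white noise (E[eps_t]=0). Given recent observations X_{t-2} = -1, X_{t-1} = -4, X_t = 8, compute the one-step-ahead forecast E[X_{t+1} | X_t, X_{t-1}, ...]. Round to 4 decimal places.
E[X_{t+1} \mid \mathcal F_t] = -0.4460

For an AR(p) model X_t = c + sum_i phi_i X_{t-i} + eps_t, the
one-step-ahead conditional mean is
  E[X_{t+1} | X_t, ...] = c + sum_i phi_i X_{t+1-i}.
Substitute known values:
  E[X_{t+1} | ...] = 2 + (-0.415) * (8) + (-0.262) * (-4) + (0.174) * (-1)
                   = -0.4460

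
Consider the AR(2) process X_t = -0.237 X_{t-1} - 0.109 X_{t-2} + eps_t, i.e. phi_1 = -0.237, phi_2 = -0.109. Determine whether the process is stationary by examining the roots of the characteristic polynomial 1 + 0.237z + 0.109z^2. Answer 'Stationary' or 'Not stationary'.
\text{Stationary}

The AR(p) characteristic polynomial is P(z) = 1 + 0.237z + 0.109z^2.
Stationarity requires all roots to lie outside the unit circle, i.e. |z| > 1 for every root.
Set 1 + (0.237) z + (0.109) z^2 = 0, i.e. a z^2 + b z + c = 0 with a = 0.109, b = 0.237, c = 1.
Discriminant D = b^2 - 4ac = (0.237)^2 - 4*(0.109)*1 = 0.056169 - (0.436) = -0.379831.
D < 0, so the roots are the complex-conjugate pair z = (-b +/- i sqrt(-D)) / (2a) = -1.0872 +/- 2.8271i.
For a conjugate pair |z|^2 = z * conj(z) = (product of roots) = c/a = 1/(0.109) = 9.174312, so |z| = sqrt(9.174312) = 3.0289 for both roots.
Moduli of all roots: 3.0289, 3.0289.
All moduli strictly greater than 1? Yes.
Verdict: Stationary.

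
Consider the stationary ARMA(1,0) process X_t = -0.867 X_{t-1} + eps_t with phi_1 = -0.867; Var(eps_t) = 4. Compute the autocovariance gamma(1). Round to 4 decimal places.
\gamma(1) = -13.9664

Multiply the model equation by X_{t-k} and take expectations. With theta_0 = psi_0 = 1 and psi_j the MA(infinity) weights, this gives
  gamma(k) - sum_i phi_i gamma(k-i) = c_k,
  c_k = sigma^2 * sum_{j=k..q} theta_j psi_{j-k}   (c_k = 0 for k > q),
using gamma(-m) = gamma(m).
Pure AR (q = 0): c_0 = sigma^2 = 4, c_k = 0 for k >= 1.
Equations for k = 0 and k = 1 (AR order 1):
  gamma(0) = phi_1 gamma(1) + c_0
  gamma(1) = phi_1 gamma(0) + c_1
Substituting the second into the first: gamma(0) (1 - phi_1^2) = c_0 + phi_1 c_1, so
  gamma(0) = c_0 / (1 - phi_1^2) = 4 / (1 - (-0.867)^2) = 4 / 0.248311 = 16.108831.
  gamma(1) = phi_1 gamma(0) = (-0.867)(16.108831) = -13.966357.
Therefore gamma(1) = -13.9664 (to 4 decimal places).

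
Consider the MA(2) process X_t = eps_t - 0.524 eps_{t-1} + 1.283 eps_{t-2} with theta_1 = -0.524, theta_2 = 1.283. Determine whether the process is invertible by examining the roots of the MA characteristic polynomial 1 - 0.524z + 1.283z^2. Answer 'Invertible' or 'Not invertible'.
\text{Not invertible}

The MA(q) characteristic polynomial is P(z) = 1 - 0.524z + 1.283z^2.
Invertibility requires all roots to lie outside the unit circle, i.e. |z| > 1 for every root.
Set 1 + (-0.524) z + (1.283) z^2 = 0, i.e. a z^2 + b z + c = 0 with a = 1.283, b = -0.524, c = 1.
Discriminant D = b^2 - 4ac = (-0.524)^2 - 4*(1.283)*1 = 0.274576 - (5.132) = -4.857424.
D < 0, so the roots are the complex-conjugate pair z = (-b +/- i sqrt(-D)) / (2a) = 0.2042 +/- 0.8589i.
For a conjugate pair |z|^2 = z * conj(z) = (product of roots) = c/a = 1/(1.283) = 0.779423, so |z| = sqrt(0.779423) = 0.8828 for both roots.
Moduli of all roots: 0.8828, 0.8828.
All moduli strictly greater than 1? No.
Verdict: Not invertible.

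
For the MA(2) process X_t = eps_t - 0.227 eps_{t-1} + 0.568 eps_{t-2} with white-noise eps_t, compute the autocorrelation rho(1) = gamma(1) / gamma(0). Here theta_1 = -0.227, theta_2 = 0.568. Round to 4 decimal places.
\rho(1) = -0.2590

For an MA(q) process with theta_0 = 1, the autocovariance is
  gamma(k) = sigma^2 * sum_{i=0..q-k} theta_i * theta_{i+k},
and rho(k) = gamma(k) / gamma(0). Sigma^2 cancels.
  numerator   = (1)*(-0.227) + (-0.227)*(0.568) = -0.355936.
  denominator = (1)^2 + (-0.227)^2 + (0.568)^2 = 1.374153.
  rho(1) = -0.355936 / 1.374153 = -0.2590.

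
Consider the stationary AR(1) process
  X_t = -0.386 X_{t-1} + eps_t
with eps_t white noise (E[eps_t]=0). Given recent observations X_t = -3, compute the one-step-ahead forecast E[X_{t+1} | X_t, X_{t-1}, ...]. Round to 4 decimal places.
E[X_{t+1} \mid \mathcal F_t] = 1.1580

For an AR(p) model X_t = c + sum_i phi_i X_{t-i} + eps_t, the
one-step-ahead conditional mean is
  E[X_{t+1} | X_t, ...] = c + sum_i phi_i X_{t+1-i}.
Substitute known values:
  E[X_{t+1} | ...] = (-0.386) * (-3)
                   = 1.1580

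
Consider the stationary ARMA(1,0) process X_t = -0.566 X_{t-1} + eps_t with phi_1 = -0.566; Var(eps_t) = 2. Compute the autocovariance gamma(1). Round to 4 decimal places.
\gamma(1) = -1.6656

Multiply the model equation by X_{t-k} and take expectations. With theta_0 = psi_0 = 1 and psi_j the MA(infinity) weights, this gives
  gamma(k) - sum_i phi_i gamma(k-i) = c_k,
  c_k = sigma^2 * sum_{j=k..q} theta_j psi_{j-k}   (c_k = 0 for k > q),
using gamma(-m) = gamma(m).
Pure AR (q = 0): c_0 = sigma^2 = 2, c_k = 0 for k >= 1.
Equations for k = 0 and k = 1 (AR order 1):
  gamma(0) = phi_1 gamma(1) + c_0
  gamma(1) = phi_1 gamma(0) + c_1
Substituting the second into the first: gamma(0) (1 - phi_1^2) = c_0 + phi_1 c_1, so
  gamma(0) = c_0 / (1 - phi_1^2) = 2 / (1 - (-0.566)^2) = 2 / 0.679644 = 2.942717.
  gamma(1) = phi_1 gamma(0) = (-0.566)(2.942717) = -1.665578.
Therefore gamma(1) = -1.6656 (to 4 decimal places).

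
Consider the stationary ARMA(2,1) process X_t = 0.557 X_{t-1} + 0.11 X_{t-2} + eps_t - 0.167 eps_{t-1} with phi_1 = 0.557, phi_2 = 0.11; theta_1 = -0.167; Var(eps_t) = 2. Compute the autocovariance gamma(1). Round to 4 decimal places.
\gamma(1) = 1.3302

Multiply the model equation by X_{t-k} and take expectations. With theta_0 = psi_0 = 1 and psi_j the MA(infinity) weights, this gives
  gamma(k) - sum_i phi_i gamma(k-i) = c_k,
  c_k = sigma^2 * sum_{j=k..q} theta_j psi_{j-k}   (c_k = 0 for k > q),
using gamma(-m) = gamma(m).
psi-weights needed (psi_j = theta_j + sum_i phi_i psi_{j-i}):
  psi_1 = theta_1 + phi_1 = -0.167 + (0.557) = 0.39
Right-hand sides:
  c_0 = sigma^2 (1 + theta_1 psi_1) = 2 * (1 + (-0.167)(0.39)) = 2 * 0.93487 = 1.86974
  c_1 = sigma^2 theta_1 = 2 * (-0.167) = -0.334
  c_2 = 0
Equations for k = 0, 1, 2 (AR order 2, c_2 = 0):
  (E0) gamma(0) = phi_1 gamma(1) + phi_2 gamma(2) + c_0
  (E1) gamma(1) = phi_1 gamma(0) + phi_2 gamma(1) + c_1
  (E2) gamma(2) = phi_1 gamma(1) + phi_2 gamma(0)
From (E1): gamma(1) = A gamma(0) + B with
  A = phi_1 / (1 - phi_2) = 0.557 / 0.89 = 0.625843,   B = c_1 / (1 - phi_2) = -0.334 / 0.89 = -0.375281.
Insert (E2) into (E0): gamma(0) (1 - phi_2^2) = phi_1 (1 + phi_2) gamma(1) + c_0.
  phi_1 (1 + phi_2) = (0.557)(1.11) = 0.61827,   1 - phi_2^2 = 0.9879.
Replace gamma(1) by A gamma(0) + B and collect gamma(0):
  gamma(0) [0.9879 - (0.61827)(0.625843)] = (0.61827)(-0.375281) + 1.86974
  gamma(0) * 0.60096 = 1.637715
  gamma(0) = 1.637715 / 0.60096 = 2.725164.
  gamma(1) = A gamma(0) + B = (0.625843)(2.725164) + (-0.375281) = 1.330243.
Therefore gamma(1) = 1.3302 (to 4 decimal places).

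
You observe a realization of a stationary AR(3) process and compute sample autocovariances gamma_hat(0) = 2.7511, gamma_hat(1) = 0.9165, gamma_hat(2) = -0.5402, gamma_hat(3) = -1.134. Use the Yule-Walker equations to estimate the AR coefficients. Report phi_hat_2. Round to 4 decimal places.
\hat\phi_{2} = -0.2260

The Yule-Walker equations for an AR(p) process read, in matrix form,
  Gamma_p phi = r_p,   with   (Gamma_p)_{ij} = gamma(|i - j|),
                       (r_p)_i = gamma(i),   i,j = 1..p.
Substitute the sample gammas (Toeplitz matrix and right-hand side of size 3):
  Gamma_p = [[2.7511, 0.9165, -0.5402], [0.9165, 2.7511, 0.9165], [-0.5402, 0.9165, 2.7511]]
  r_p     = [0.9165, -0.5402, -1.134]
Written out (R1..R3):
  (R1) 2.7511 phi_1 + 0.9165 phi_2 - 0.5402 phi_3 = 0.9165
  (R2) 0.9165 phi_1 + 2.7511 phi_2 + 0.9165 phi_3 = -0.5402
  (R3) -0.5402 phi_1 + 0.9165 phi_2 + 2.7511 phi_3 = -1.134
Gaussian elimination:
  R2 <- R2 - (0.9165/2.7511) R1 = R2 - (0.333139) R1:  2.445778 phi_2 + 1.096462 phi_3 = -0.845522
  R3 <- R3 - (-0.5402/2.7511) R1 = R3 - (-0.196358) R1:  1.096462 phi_2 + 2.645028 phi_3 = -0.954038
  R3 <- R3 - (1.096462/2.445778) R2 = R3 - (0.448308) R2:  2.153475 phi_3 = -0.574984
Back-substitution:
  phi_hat_3 = -0.574984 / 2.153475 = -0.267003
  phi_hat_2 = (-0.845522 - (1.096462)(-0.267003)) / 2.445778 = -0.226007
  phi_hat_1 = (0.9165 - (0.9165)(-0.226007) - (-0.5402)(-0.267003)) / 2.7511 = 0.356003
So phi_hat = [0.3560, -0.2260, -0.2670].
Therefore phi_hat_2 = -0.2260.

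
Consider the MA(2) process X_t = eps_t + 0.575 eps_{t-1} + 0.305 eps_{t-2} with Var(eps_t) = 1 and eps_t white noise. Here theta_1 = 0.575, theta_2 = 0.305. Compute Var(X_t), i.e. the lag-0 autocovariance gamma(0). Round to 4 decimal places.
\gamma(0) = 1.4237

For an MA(q) process X_t = eps_t + sum_i theta_i eps_{t-i} with
Var(eps_t) = sigma^2, the variance is
  gamma(0) = sigma^2 * (1 + sum_i theta_i^2).
  sum_i theta_i^2 = (0.575)^2 + (0.305)^2 = 0.330625 + 0.093025 = 0.42365.
  gamma(0) = 1 * (1 + 0.42365) = 1 * 1.42365 = 1.42365, which rounds to 1.4237.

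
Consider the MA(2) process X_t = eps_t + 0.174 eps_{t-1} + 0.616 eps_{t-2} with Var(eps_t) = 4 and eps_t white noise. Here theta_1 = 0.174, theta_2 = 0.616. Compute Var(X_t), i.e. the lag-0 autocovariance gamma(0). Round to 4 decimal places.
\gamma(0) = 5.6389

For an MA(q) process X_t = eps_t + sum_i theta_i eps_{t-i} with
Var(eps_t) = sigma^2, the variance is
  gamma(0) = sigma^2 * (1 + sum_i theta_i^2).
  sum_i theta_i^2 = (0.174)^2 + (0.616)^2 = 0.030276 + 0.379456 = 0.409732.
  gamma(0) = 4 * (1 + 0.409732) = 4 * 1.409732 = 5.638928, which rounds to 5.6389.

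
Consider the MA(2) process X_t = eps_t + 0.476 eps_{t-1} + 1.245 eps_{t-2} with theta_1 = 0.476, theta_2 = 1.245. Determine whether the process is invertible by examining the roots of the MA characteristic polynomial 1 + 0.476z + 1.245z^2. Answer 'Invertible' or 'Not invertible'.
\text{Not invertible}

The MA(q) characteristic polynomial is P(z) = 1 + 0.476z + 1.245z^2.
Invertibility requires all roots to lie outside the unit circle, i.e. |z| > 1 for every root.
Set 1 + (0.476) z + (1.245) z^2 = 0, i.e. a z^2 + b z + c = 0 with a = 1.245, b = 0.476, c = 1.
Discriminant D = b^2 - 4ac = (0.476)^2 - 4*(1.245)*1 = 0.226576 - (4.98) = -4.753424.
D < 0, so the roots are the complex-conjugate pair z = (-b +/- i sqrt(-D)) / (2a) = -0.1912 +/- 0.8756i.
For a conjugate pair |z|^2 = z * conj(z) = (product of roots) = c/a = 1/(1.245) = 0.803213, so |z| = sqrt(0.803213) = 0.8962 for both roots.
Moduli of all roots: 0.8962, 0.8962.
All moduli strictly greater than 1? No.
Verdict: Not invertible.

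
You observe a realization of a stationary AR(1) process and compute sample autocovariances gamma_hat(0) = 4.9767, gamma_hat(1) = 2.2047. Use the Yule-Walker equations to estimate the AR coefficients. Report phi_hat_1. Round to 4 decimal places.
\hat\phi_{1} = 0.4430

The Yule-Walker equations for an AR(p) process read, in matrix form,
  Gamma_p phi = r_p,   with   (Gamma_p)_{ij} = gamma(|i - j|),
                       (r_p)_i = gamma(i),   i,j = 1..p.
Substitute the sample gammas (Toeplitz matrix and right-hand side of size 1):
  Gamma_p = [[4.9767]]
  r_p     = [2.2047]
With p = 1 this is the single equation gamma(0) phi_1 = gamma(1):
  phi_hat_1 = gamma(1) / gamma(0) = 2.2047 / 4.9767 = 0.4430.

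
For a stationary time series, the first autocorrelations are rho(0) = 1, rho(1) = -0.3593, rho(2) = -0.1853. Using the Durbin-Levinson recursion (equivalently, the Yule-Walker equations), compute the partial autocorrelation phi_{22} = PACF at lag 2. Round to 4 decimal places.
\phi_{22} = -0.3610

The PACF at lag k is phi_{kk}, the last component of the solution
to the Yule-Walker system G_k phi = r_k where
  (G_k)_{ij} = rho(|i - j|), (r_k)_i = rho(i), i,j = 1..k.
Equivalently, Durbin-Levinson gives phi_{kk} iteratively:
  phi_{11} = rho(1)
  phi_{kk} = [rho(k) - sum_{j=1..k-1} phi_{k-1,j} rho(k-j)]
            / [1 - sum_{j=1..k-1} phi_{k-1,j} rho(j)],
  phi_{k,j} = phi_{k-1,j} - phi_{kk} phi_{k-1,k-j},  j = 1..k-1.
Step k = 1:
  phi_11 = rho(1) = -0.3593.
Step k = 2:
  phi_22 = [rho(2) - phi_11 rho(1)] / [1 - phi_11 rho(1)] = [-0.1853 - (-0.3593)(-0.3593)] / [1 - (-0.3593)(-0.3593)]
         = -0.31439649 / 0.87090351 = -0.361.
Therefore phi_{22} = -0.3610.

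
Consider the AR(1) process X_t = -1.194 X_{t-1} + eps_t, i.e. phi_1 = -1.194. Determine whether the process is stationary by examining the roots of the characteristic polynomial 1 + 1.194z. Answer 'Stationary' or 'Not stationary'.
\text{Not stationary}

The AR(p) characteristic polynomial is P(z) = 1 + 1.194z.
Stationarity requires all roots to lie outside the unit circle, i.e. |z| > 1 for every root.
This is linear in z: 1 + (1.194) z = 0  =>  z = -1/(1.194) = -0.837521,  |z| = 0.837521.
Moduli of all roots: 0.8375.
All moduli strictly greater than 1? No.
Verdict: Not stationary.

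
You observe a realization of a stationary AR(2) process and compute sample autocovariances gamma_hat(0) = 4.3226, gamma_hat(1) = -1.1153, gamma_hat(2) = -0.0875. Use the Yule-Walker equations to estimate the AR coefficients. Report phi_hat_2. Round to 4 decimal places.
\hat\phi_{2} = -0.0930

The Yule-Walker equations for an AR(p) process read, in matrix form,
  Gamma_p phi = r_p,   with   (Gamma_p)_{ij} = gamma(|i - j|),
                       (r_p)_i = gamma(i),   i,j = 1..p.
Substitute the sample gammas (Toeplitz matrix and right-hand side of size 2):
  Gamma_p = [[4.3226, -1.1153], [-1.1153, 4.3226]]
  r_p     = [-1.1153, -0.0875]
Written out:
  4.3226 phi_1 - 1.1153 phi_2 = -1.1153
  -1.1153 phi_1 + 4.3226 phi_2 = -0.0875
Solve by Cramer's rule:
  det = gamma(0)^2 - gamma(1)^2 = (4.3226)^2 - (-1.1153)^2 = 18.68487076 - 1.24389409 = 17.44097667
  phi_hat_1 = [gamma(1) gamma(0) - gamma(1) gamma(2)] / det = [(-1.1153)(4.3226) - (-1.1153)(-0.0875)] / 17.44097667 = -4.91858453 / 17.44097667 = -0.282
  phi_hat_2 = [gamma(0) gamma(2) - gamma(1)^2] / det = [(4.3226)(-0.0875) - (-1.1153)^2] / 17.44097667 = -1.62212159 / 17.44097667 = -0.093
So phi_hat = [-0.2820, -0.0930].
Therefore phi_hat_2 = -0.0930.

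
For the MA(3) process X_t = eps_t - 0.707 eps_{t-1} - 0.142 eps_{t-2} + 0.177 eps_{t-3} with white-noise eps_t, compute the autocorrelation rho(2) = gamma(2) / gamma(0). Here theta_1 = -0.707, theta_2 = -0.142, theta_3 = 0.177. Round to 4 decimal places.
\rho(2) = -0.1722

For an MA(q) process with theta_0 = 1, the autocovariance is
  gamma(k) = sigma^2 * sum_{i=0..q-k} theta_i * theta_{i+k},
and rho(k) = gamma(k) / gamma(0). Sigma^2 cancels.
  numerator   = (1)*(-0.142) + (-0.707)*(0.177) = -0.267139.
  denominator = (1)^2 + (-0.707)^2 + (-0.142)^2 + (0.177)^2 = 1.551342.
  rho(2) = -0.267139 / 1.551342 = -0.1722.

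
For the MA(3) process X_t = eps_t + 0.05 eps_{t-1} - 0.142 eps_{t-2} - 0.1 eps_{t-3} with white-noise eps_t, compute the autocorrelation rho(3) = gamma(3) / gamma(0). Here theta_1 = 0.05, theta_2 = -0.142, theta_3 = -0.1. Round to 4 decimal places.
\rho(3) = -0.0968

For an MA(q) process with theta_0 = 1, the autocovariance is
  gamma(k) = sigma^2 * sum_{i=0..q-k} theta_i * theta_{i+k},
and rho(k) = gamma(k) / gamma(0). Sigma^2 cancels.
  numerator   = (1)*(-0.1) = -0.1.
  denominator = (1)^2 + (0.05)^2 + (-0.142)^2 + (-0.1)^2 = 1.032664.
  rho(3) = -0.1 / 1.032664 = -0.0968.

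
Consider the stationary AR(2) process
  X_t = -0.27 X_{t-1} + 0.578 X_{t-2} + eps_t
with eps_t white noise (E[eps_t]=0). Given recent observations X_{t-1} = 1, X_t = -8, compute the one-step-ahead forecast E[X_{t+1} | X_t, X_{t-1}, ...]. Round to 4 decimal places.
E[X_{t+1} \mid \mathcal F_t] = 2.7380

For an AR(p) model X_t = c + sum_i phi_i X_{t-i} + eps_t, the
one-step-ahead conditional mean is
  E[X_{t+1} | X_t, ...] = c + sum_i phi_i X_{t+1-i}.
Substitute known values:
  E[X_{t+1} | ...] = (-0.27) * (-8) + (0.578) * (1)
                   = 2.7380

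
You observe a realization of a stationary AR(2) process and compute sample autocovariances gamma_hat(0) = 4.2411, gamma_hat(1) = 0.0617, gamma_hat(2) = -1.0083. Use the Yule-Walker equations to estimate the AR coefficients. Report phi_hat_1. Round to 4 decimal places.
\hat\phi_{1} = 0.0180

The Yule-Walker equations for an AR(p) process read, in matrix form,
  Gamma_p phi = r_p,   with   (Gamma_p)_{ij} = gamma(|i - j|),
                       (r_p)_i = gamma(i),   i,j = 1..p.
Substitute the sample gammas (Toeplitz matrix and right-hand side of size 2):
  Gamma_p = [[4.2411, 0.0617], [0.0617, 4.2411]]
  r_p     = [0.0617, -1.0083]
Written out:
  4.2411 phi_1 + 0.0617 phi_2 = 0.0617
  0.0617 phi_1 + 4.2411 phi_2 = -1.0083
Solve by Cramer's rule:
  det = gamma(0)^2 - gamma(1)^2 = (4.2411)^2 - (0.0617)^2 = 17.98692921 - 0.00380689 = 17.98312232
  phi_hat_1 = [gamma(1) gamma(0) - gamma(1) gamma(2)] / det = [(0.0617)(4.2411) - (0.0617)(-1.0083)] / 17.98312232 = 0.32388798 / 17.98312232 = 0.018
  phi_hat_2 = [gamma(0) gamma(2) - gamma(1)^2] / det = [(4.2411)(-1.0083) - (0.0617)^2] / 17.98312232 = -4.28010802 / 17.98312232 = -0.238
So phi_hat = [0.0180, -0.2380].
Therefore phi_hat_1 = 0.0180.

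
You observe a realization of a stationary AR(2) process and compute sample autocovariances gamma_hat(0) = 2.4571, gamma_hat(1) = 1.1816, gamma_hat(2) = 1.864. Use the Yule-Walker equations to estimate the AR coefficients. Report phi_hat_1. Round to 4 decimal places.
\hat\phi_{1} = 0.1510

The Yule-Walker equations for an AR(p) process read, in matrix form,
  Gamma_p phi = r_p,   with   (Gamma_p)_{ij} = gamma(|i - j|),
                       (r_p)_i = gamma(i),   i,j = 1..p.
Substitute the sample gammas (Toeplitz matrix and right-hand side of size 2):
  Gamma_p = [[2.4571, 1.1816], [1.1816, 2.4571]]
  r_p     = [1.1816, 1.864]
Written out:
  2.4571 phi_1 + 1.1816 phi_2 = 1.1816
  1.1816 phi_1 + 2.4571 phi_2 = 1.864
Solve by Cramer's rule:
  det = gamma(0)^2 - gamma(1)^2 = (2.4571)^2 - (1.1816)^2 = 6.03734041 - 1.39617856 = 4.64116185
  phi_hat_1 = [gamma(1) gamma(0) - gamma(1) gamma(2)] / det = [(1.1816)(2.4571) - (1.1816)(1.864)] / 4.64116185 = 0.70080696 / 4.64116185 = 0.151
  phi_hat_2 = [gamma(0) gamma(2) - gamma(1)^2] / det = [(2.4571)(1.864) - (1.1816)^2] / 4.64116185 = 3.18385584 / 4.64116185 = 0.686
So phi_hat = [0.1510, 0.6860].
Therefore phi_hat_1 = 0.1510.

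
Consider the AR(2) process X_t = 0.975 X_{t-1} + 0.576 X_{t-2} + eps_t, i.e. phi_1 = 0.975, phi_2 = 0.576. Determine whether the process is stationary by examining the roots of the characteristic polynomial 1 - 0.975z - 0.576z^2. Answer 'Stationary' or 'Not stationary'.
\text{Not stationary}

The AR(p) characteristic polynomial is P(z) = 1 - 0.975z - 0.576z^2.
Stationarity requires all roots to lie outside the unit circle, i.e. |z| > 1 for every root.
Set 1 + (-0.975) z + (-0.576) z^2 = 0, i.e. a z^2 + b z + c = 0 with a = -0.576, b = -0.975, c = 1.
Discriminant D = b^2 - 4ac = (-0.975)^2 - 4*(-0.576)*1 = 0.950625 - (-2.304) = 3.254625.
D >= 0, so the roots are real: z = (-b +/- sqrt(D)) / (2a) = (0.975 +/- 1.804058) / (-1.152).
  z_1 = (0.975 + 1.804058) / (-1.152) = -2.4124,   |z_1| = 2.4124.
  z_2 = (0.975 - 1.804058) / (-1.152) = 0.7197,   |z_2| = 0.7197.
Moduli of all roots: 2.4124, 0.7197.
All moduli strictly greater than 1? No.
Verdict: Not stationary.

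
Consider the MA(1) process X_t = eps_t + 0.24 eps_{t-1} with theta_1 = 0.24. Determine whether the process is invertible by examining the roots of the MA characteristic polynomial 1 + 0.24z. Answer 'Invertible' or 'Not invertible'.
\text{Invertible}

The MA(q) characteristic polynomial is P(z) = 1 + 0.24z.
Invertibility requires all roots to lie outside the unit circle, i.e. |z| > 1 for every root.
This is linear in z: 1 + (0.24) z = 0  =>  z = -1/(0.24) = -4.166667,  |z| = 4.166667.
Moduli of all roots: 4.1667.
All moduli strictly greater than 1? Yes.
Verdict: Invertible.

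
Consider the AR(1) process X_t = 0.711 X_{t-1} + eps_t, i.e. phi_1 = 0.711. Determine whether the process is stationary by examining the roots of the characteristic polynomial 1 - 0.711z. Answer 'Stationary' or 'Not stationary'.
\text{Stationary}

The AR(p) characteristic polynomial is P(z) = 1 - 0.711z.
Stationarity requires all roots to lie outside the unit circle, i.e. |z| > 1 for every root.
This is linear in z: 1 + (-0.711) z = 0  =>  z = -1/(-0.711) = 1.40647,  |z| = 1.40647.
Moduli of all roots: 1.4065.
All moduli strictly greater than 1? Yes.
Verdict: Stationary.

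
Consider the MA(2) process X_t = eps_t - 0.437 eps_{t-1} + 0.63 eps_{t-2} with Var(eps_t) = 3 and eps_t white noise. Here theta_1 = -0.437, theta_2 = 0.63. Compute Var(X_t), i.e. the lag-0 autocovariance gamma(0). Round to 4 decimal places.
\gamma(0) = 4.7636

For an MA(q) process X_t = eps_t + sum_i theta_i eps_{t-i} with
Var(eps_t) = sigma^2, the variance is
  gamma(0) = sigma^2 * (1 + sum_i theta_i^2).
  sum_i theta_i^2 = (-0.437)^2 + (0.63)^2 = 0.190969 + 0.3969 = 0.587869.
  gamma(0) = 3 * (1 + 0.587869) = 3 * 1.587869 = 4.763607, which rounds to 4.7636.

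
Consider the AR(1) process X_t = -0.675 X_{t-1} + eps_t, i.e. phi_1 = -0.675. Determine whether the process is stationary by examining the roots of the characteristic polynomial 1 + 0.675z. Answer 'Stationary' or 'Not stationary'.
\text{Stationary}

The AR(p) characteristic polynomial is P(z) = 1 + 0.675z.
Stationarity requires all roots to lie outside the unit circle, i.e. |z| > 1 for every root.
This is linear in z: 1 + (0.675) z = 0  =>  z = -1/(0.675) = -1.481481,  |z| = 1.481481.
Moduli of all roots: 1.4815.
All moduli strictly greater than 1? Yes.
Verdict: Stationary.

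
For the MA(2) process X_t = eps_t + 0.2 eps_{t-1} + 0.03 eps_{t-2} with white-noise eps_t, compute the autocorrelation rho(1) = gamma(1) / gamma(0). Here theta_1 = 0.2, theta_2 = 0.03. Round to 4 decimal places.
\rho(1) = 0.1979

For an MA(q) process with theta_0 = 1, the autocovariance is
  gamma(k) = sigma^2 * sum_{i=0..q-k} theta_i * theta_{i+k},
and rho(k) = gamma(k) / gamma(0). Sigma^2 cancels.
  numerator   = (1)*(0.2) + (0.2)*(0.03) = 0.206.
  denominator = (1)^2 + (0.2)^2 + (0.03)^2 = 1.0409.
  rho(1) = 0.206 / 1.0409 = 0.1979.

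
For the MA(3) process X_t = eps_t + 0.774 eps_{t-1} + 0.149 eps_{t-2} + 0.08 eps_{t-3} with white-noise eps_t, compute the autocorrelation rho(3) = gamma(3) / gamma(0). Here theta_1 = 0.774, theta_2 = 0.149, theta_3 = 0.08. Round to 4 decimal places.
\rho(3) = 0.0491

For an MA(q) process with theta_0 = 1, the autocovariance is
  gamma(k) = sigma^2 * sum_{i=0..q-k} theta_i * theta_{i+k},
and rho(k) = gamma(k) / gamma(0). Sigma^2 cancels.
  numerator   = (1)*(0.08) = 0.08.
  denominator = (1)^2 + (0.774)^2 + (0.149)^2 + (0.08)^2 = 1.627677.
  rho(3) = 0.08 / 1.627677 = 0.0491.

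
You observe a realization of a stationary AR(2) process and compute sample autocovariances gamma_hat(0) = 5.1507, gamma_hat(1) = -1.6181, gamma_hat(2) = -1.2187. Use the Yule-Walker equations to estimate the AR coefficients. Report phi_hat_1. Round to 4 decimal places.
\hat\phi_{1} = -0.4310

The Yule-Walker equations for an AR(p) process read, in matrix form,
  Gamma_p phi = r_p,   with   (Gamma_p)_{ij} = gamma(|i - j|),
                       (r_p)_i = gamma(i),   i,j = 1..p.
Substitute the sample gammas (Toeplitz matrix and right-hand side of size 2):
  Gamma_p = [[5.1507, -1.6181], [-1.6181, 5.1507]]
  r_p     = [-1.6181, -1.2187]
Written out:
  5.1507 phi_1 - 1.6181 phi_2 = -1.6181
  -1.6181 phi_1 + 5.1507 phi_2 = -1.2187
Solve by Cramer's rule:
  det = gamma(0)^2 - gamma(1)^2 = (5.1507)^2 - (-1.6181)^2 = 26.52971049 - 2.61824761 = 23.91146288
  phi_hat_1 = [gamma(1) gamma(0) - gamma(1) gamma(2)] / det = [(-1.6181)(5.1507) - (-1.6181)(-1.2187)] / 23.91146288 = -10.30632614 / 23.91146288 = -0.431
  phi_hat_2 = [gamma(0) gamma(2) - gamma(1)^2] / det = [(5.1507)(-1.2187) - (-1.6181)^2] / 23.91146288 = -8.8954057 / 23.91146288 = -0.372
So phi_hat = [-0.4310, -0.3720].
Therefore phi_hat_1 = -0.4310.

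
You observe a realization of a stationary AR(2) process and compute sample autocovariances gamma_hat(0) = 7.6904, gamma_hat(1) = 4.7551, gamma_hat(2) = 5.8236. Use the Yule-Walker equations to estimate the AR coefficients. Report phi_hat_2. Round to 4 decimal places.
\hat\phi_{2} = 0.6070

The Yule-Walker equations for an AR(p) process read, in matrix form,
  Gamma_p phi = r_p,   with   (Gamma_p)_{ij} = gamma(|i - j|),
                       (r_p)_i = gamma(i),   i,j = 1..p.
Substitute the sample gammas (Toeplitz matrix and right-hand side of size 2):
  Gamma_p = [[7.6904, 4.7551], [4.7551, 7.6904]]
  r_p     = [4.7551, 5.8236]
Written out:
  7.6904 phi_1 + 4.7551 phi_2 = 4.7551
  4.7551 phi_1 + 7.6904 phi_2 = 5.8236
Solve by Cramer's rule:
  det = gamma(0)^2 - gamma(1)^2 = (7.6904)^2 - (4.7551)^2 = 59.14225216 - 22.61097601 = 36.53127615
  phi_hat_1 = [gamma(1) gamma(0) - gamma(1) gamma(2)] / det = [(4.7551)(7.6904) - (4.7551)(5.8236)] / 36.53127615 = 8.87682068 / 36.53127615 = 0.243
  phi_hat_2 = [gamma(0) gamma(2) - gamma(1)^2] / det = [(7.6904)(5.8236) - (4.7551)^2] / 36.53127615 = 22.17483743 / 36.53127615 = 0.607
So phi_hat = [0.2430, 0.6070].
Therefore phi_hat_2 = 0.6070.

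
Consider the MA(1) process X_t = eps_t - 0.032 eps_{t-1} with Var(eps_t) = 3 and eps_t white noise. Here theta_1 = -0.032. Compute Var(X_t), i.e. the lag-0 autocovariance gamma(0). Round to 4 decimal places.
\gamma(0) = 3.0031

For an MA(q) process X_t = eps_t + sum_i theta_i eps_{t-i} with
Var(eps_t) = sigma^2, the variance is
  gamma(0) = sigma^2 * (1 + sum_i theta_i^2).
  sum_i theta_i^2 = (-0.032)^2 = 0.001024.
  gamma(0) = 3 * (1 + 0.001024) = 3 * 1.001024 = 3.003072, which rounds to 3.0031.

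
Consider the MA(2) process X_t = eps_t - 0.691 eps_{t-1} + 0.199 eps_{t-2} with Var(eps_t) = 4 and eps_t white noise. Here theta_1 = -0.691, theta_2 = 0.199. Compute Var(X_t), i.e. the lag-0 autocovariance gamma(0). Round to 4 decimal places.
\gamma(0) = 6.0683

For an MA(q) process X_t = eps_t + sum_i theta_i eps_{t-i} with
Var(eps_t) = sigma^2, the variance is
  gamma(0) = sigma^2 * (1 + sum_i theta_i^2).
  sum_i theta_i^2 = (-0.691)^2 + (0.199)^2 = 0.477481 + 0.039601 = 0.517082.
  gamma(0) = 4 * (1 + 0.517082) = 4 * 1.517082 = 6.068328, which rounds to 6.0683.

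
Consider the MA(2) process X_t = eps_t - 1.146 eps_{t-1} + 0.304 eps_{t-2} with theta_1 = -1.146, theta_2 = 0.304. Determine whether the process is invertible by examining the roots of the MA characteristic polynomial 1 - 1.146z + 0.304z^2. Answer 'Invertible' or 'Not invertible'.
\text{Invertible}

The MA(q) characteristic polynomial is P(z) = 1 - 1.146z + 0.304z^2.
Invertibility requires all roots to lie outside the unit circle, i.e. |z| > 1 for every root.
Set 1 + (-1.146) z + (0.304) z^2 = 0, i.e. a z^2 + b z + c = 0 with a = 0.304, b = -1.146, c = 1.
Discriminant D = b^2 - 4ac = (-1.146)^2 - 4*(0.304)*1 = 1.313316 - (1.216) = 0.097316.
D >= 0, so the roots are real: z = (-b +/- sqrt(D)) / (2a) = (1.146 +/- 0.311955) / (0.608).
  z_1 = (1.146 + 0.311955) / (0.608) = 2.398,   |z_1| = 2.398.
  z_2 = (1.146 - 0.311955) / (0.608) = 1.3718,   |z_2| = 1.3718.
Moduli of all roots: 2.3980, 1.3718.
All moduli strictly greater than 1? Yes.
Verdict: Invertible.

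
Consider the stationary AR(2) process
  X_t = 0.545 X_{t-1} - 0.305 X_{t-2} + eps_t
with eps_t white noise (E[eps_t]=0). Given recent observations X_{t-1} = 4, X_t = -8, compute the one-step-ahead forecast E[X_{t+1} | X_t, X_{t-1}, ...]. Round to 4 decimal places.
E[X_{t+1} \mid \mathcal F_t] = -5.5800

For an AR(p) model X_t = c + sum_i phi_i X_{t-i} + eps_t, the
one-step-ahead conditional mean is
  E[X_{t+1} | X_t, ...] = c + sum_i phi_i X_{t+1-i}.
Substitute known values:
  E[X_{t+1} | ...] = (0.545) * (-8) + (-0.305) * (4)
                   = -5.5800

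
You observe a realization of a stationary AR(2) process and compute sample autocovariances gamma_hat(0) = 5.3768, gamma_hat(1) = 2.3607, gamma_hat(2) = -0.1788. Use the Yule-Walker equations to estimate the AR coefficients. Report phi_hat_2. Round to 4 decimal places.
\hat\phi_{2} = -0.2800

The Yule-Walker equations for an AR(p) process read, in matrix form,
  Gamma_p phi = r_p,   with   (Gamma_p)_{ij} = gamma(|i - j|),
                       (r_p)_i = gamma(i),   i,j = 1..p.
Substitute the sample gammas (Toeplitz matrix and right-hand side of size 2):
  Gamma_p = [[5.3768, 2.3607], [2.3607, 5.3768]]
  r_p     = [2.3607, -0.1788]
Written out:
  5.3768 phi_1 + 2.3607 phi_2 = 2.3607
  2.3607 phi_1 + 5.3768 phi_2 = -0.1788
Solve by Cramer's rule:
  det = gamma(0)^2 - gamma(1)^2 = (5.3768)^2 - (2.3607)^2 = 28.90997824 - 5.57290449 = 23.33707375
  phi_hat_1 = [gamma(1) gamma(0) - gamma(1) gamma(2)] / det = [(2.3607)(5.3768) - (2.3607)(-0.1788)] / 23.33707375 = 13.11510492 / 23.33707375 = 0.562
  phi_hat_2 = [gamma(0) gamma(2) - gamma(1)^2] / det = [(5.3768)(-0.1788) - (2.3607)^2] / 23.33707375 = -6.53427633 / 23.33707375 = -0.28
So phi_hat = [0.5620, -0.2800].
Therefore phi_hat_2 = -0.2800.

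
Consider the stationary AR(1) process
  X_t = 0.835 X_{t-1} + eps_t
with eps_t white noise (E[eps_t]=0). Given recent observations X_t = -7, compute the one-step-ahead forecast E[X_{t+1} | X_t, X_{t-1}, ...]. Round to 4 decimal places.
E[X_{t+1} \mid \mathcal F_t] = -5.8450

For an AR(p) model X_t = c + sum_i phi_i X_{t-i} + eps_t, the
one-step-ahead conditional mean is
  E[X_{t+1} | X_t, ...] = c + sum_i phi_i X_{t+1-i}.
Substitute known values:
  E[X_{t+1} | ...] = (0.835) * (-7)
                   = -5.8450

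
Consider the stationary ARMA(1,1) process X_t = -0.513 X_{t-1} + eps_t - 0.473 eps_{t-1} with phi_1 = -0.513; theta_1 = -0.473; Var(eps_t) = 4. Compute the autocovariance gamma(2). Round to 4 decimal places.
\gamma(2) = 3.4122

Multiply the model equation by X_{t-k} and take expectations. With theta_0 = psi_0 = 1 and psi_j the MA(infinity) weights, this gives
  gamma(k) - sum_i phi_i gamma(k-i) = c_k,
  c_k = sigma^2 * sum_{j=k..q} theta_j psi_{j-k}   (c_k = 0 for k > q),
using gamma(-m) = gamma(m).
psi-weights needed (psi_j = theta_j + sum_i phi_i psi_{j-i}):
  psi_1 = theta_1 + phi_1 = -0.473 + (-0.513) = -0.986
Right-hand sides:
  c_0 = sigma^2 (1 + theta_1 psi_1) = 4 * (1 + (-0.473)(-0.986)) = 4 * 1.466378 = 5.865512
  c_1 = sigma^2 theta_1 = 4 * (-0.473) = -1.892
  c_2 = 0
Equations for k = 0 and k = 1 (AR order 1):
  gamma(0) = phi_1 gamma(1) + c_0
  gamma(1) = phi_1 gamma(0) + c_1
Substituting the second into the first: gamma(0) (1 - phi_1^2) = c_0 + phi_1 c_1, so
  gamma(0) = (c_0 + phi_1 c_1) / (1 - phi_1^2) = (5.865512 + (-0.513)(-1.892)) / (1 - (-0.513)^2) = 6.836108 / 0.736831 = 9.277715.
  gamma(1) = phi_1 gamma(0) + c_1 = (-0.513)(9.277715) + (-1.892) = -6.651468.
For k = 2 (> q): gamma(2) = phi_1 gamma(1) = (-0.513)(-6.651468) = 3.412203.
Therefore gamma(2) = 3.4122 (to 4 decimal places).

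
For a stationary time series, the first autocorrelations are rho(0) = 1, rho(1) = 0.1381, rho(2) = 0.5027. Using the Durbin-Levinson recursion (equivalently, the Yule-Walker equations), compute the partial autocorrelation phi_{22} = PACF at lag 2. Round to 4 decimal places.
\phi_{22} = 0.4930

The PACF at lag k is phi_{kk}, the last component of the solution
to the Yule-Walker system G_k phi = r_k where
  (G_k)_{ij} = rho(|i - j|), (r_k)_i = rho(i), i,j = 1..k.
Equivalently, Durbin-Levinson gives phi_{kk} iteratively:
  phi_{11} = rho(1)
  phi_{kk} = [rho(k) - sum_{j=1..k-1} phi_{k-1,j} rho(k-j)]
            / [1 - sum_{j=1..k-1} phi_{k-1,j} rho(j)],
  phi_{k,j} = phi_{k-1,j} - phi_{kk} phi_{k-1,k-j},  j = 1..k-1.
Step k = 1:
  phi_11 = rho(1) = 0.1381.
Step k = 2:
  phi_22 = [rho(2) - phi_11 rho(1)] / [1 - phi_11 rho(1)] = [0.5027 - (0.1381)(0.1381)] / [1 - (0.1381)(0.1381)]
         = 0.48362839 / 0.98092839 = 0.493.
Therefore phi_{22} = 0.4930.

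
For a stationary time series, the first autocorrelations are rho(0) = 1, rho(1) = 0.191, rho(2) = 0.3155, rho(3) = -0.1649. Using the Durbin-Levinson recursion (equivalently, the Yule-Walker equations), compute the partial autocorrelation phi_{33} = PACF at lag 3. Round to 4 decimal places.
\phi_{33} = -0.2980

The PACF at lag k is phi_{kk}, the last component of the solution
to the Yule-Walker system G_k phi = r_k where
  (G_k)_{ij} = rho(|i - j|), (r_k)_i = rho(i), i,j = 1..k.
Equivalently, Durbin-Levinson gives phi_{kk} iteratively:
  phi_{11} = rho(1)
  phi_{kk} = [rho(k) - sum_{j=1..k-1} phi_{k-1,j} rho(k-j)]
            / [1 - sum_{j=1..k-1} phi_{k-1,j} rho(j)],
  phi_{k,j} = phi_{k-1,j} - phi_{kk} phi_{k-1,k-j},  j = 1..k-1.
Step k = 1:
  phi_11 = rho(1) = 0.191.
Step k = 2:
  phi_22 = [rho(2) - phi_11 rho(1)] / [1 - phi_11 rho(1)] = [0.3155 - (0.191)(0.191)] / [1 - (0.191)(0.191)]
         = 0.279019 / 0.963519 = 0.289583.
  Update: phi_21 = phi_11 - phi_22 phi_11 = 0.191 - (0.289583)(0.191) = 0.13569.
Step k = 3:
  phi_33 = [rho(3) - phi_21 rho(2) - phi_22 rho(1)] / [1 - phi_21 rho(1) - phi_22 rho(2)]
    numerator   = -0.1649 - (0.13569)(0.3155) - (0.289583)(0.191) = -0.26302047
    denominator = 1 - (0.13569)(0.191) - (0.289583)(0.3155) = 0.88271976
  phi_33 = -0.26302047 / 0.88271976 = -0.298.
Therefore phi_{33} = -0.2980.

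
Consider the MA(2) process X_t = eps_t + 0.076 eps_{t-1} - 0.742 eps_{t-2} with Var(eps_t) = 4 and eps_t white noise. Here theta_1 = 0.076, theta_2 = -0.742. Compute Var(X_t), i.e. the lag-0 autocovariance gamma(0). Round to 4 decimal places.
\gamma(0) = 6.2254

For an MA(q) process X_t = eps_t + sum_i theta_i eps_{t-i} with
Var(eps_t) = sigma^2, the variance is
  gamma(0) = sigma^2 * (1 + sum_i theta_i^2).
  sum_i theta_i^2 = (0.076)^2 + (-0.742)^2 = 0.005776 + 0.550564 = 0.55634.
  gamma(0) = 4 * (1 + 0.55634) = 4 * 1.55634 = 6.22536, which rounds to 6.2254.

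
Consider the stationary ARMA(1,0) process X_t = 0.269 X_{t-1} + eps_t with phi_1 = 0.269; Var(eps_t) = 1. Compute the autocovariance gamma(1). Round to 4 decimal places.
\gamma(1) = 0.2900

Multiply the model equation by X_{t-k} and take expectations. With theta_0 = psi_0 = 1 and psi_j the MA(infinity) weights, this gives
  gamma(k) - sum_i phi_i gamma(k-i) = c_k,
  c_k = sigma^2 * sum_{j=k..q} theta_j psi_{j-k}   (c_k = 0 for k > q),
using gamma(-m) = gamma(m).
Pure AR (q = 0): c_0 = sigma^2 = 1, c_k = 0 for k >= 1.
Equations for k = 0 and k = 1 (AR order 1):
  gamma(0) = phi_1 gamma(1) + c_0
  gamma(1) = phi_1 gamma(0) + c_1
Substituting the second into the first: gamma(0) (1 - phi_1^2) = c_0 + phi_1 c_1, so
  gamma(0) = c_0 / (1 - phi_1^2) = 1 / (1 - (0.269)^2) = 1 / 0.927639 = 1.078006.
  gamma(1) = phi_1 gamma(0) = (0.269)(1.078006) = 0.289983.
Therefore gamma(1) = 0.2900 (to 4 decimal places).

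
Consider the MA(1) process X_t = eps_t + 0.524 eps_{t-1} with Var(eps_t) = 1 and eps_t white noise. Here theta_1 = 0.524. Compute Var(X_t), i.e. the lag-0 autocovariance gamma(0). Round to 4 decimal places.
\gamma(0) = 1.2746

For an MA(q) process X_t = eps_t + sum_i theta_i eps_{t-i} with
Var(eps_t) = sigma^2, the variance is
  gamma(0) = sigma^2 * (1 + sum_i theta_i^2).
  sum_i theta_i^2 = (0.524)^2 = 0.274576.
  gamma(0) = 1 * (1 + 0.274576) = 1 * 1.274576 = 1.274576, which rounds to 1.2746.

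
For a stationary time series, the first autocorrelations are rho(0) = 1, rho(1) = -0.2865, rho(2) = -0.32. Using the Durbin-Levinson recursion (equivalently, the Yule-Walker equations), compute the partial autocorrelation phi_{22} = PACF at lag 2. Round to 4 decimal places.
\phi_{22} = -0.4380

The PACF at lag k is phi_{kk}, the last component of the solution
to the Yule-Walker system G_k phi = r_k where
  (G_k)_{ij} = rho(|i - j|), (r_k)_i = rho(i), i,j = 1..k.
Equivalently, Durbin-Levinson gives phi_{kk} iteratively:
  phi_{11} = rho(1)
  phi_{kk} = [rho(k) - sum_{j=1..k-1} phi_{k-1,j} rho(k-j)]
            / [1 - sum_{j=1..k-1} phi_{k-1,j} rho(j)],
  phi_{k,j} = phi_{k-1,j} - phi_{kk} phi_{k-1,k-j},  j = 1..k-1.
Step k = 1:
  phi_11 = rho(1) = -0.2865.
Step k = 2:
  phi_22 = [rho(2) - phi_11 rho(1)] / [1 - phi_11 rho(1)] = [-0.32 - (-0.2865)(-0.2865)] / [1 - (-0.2865)(-0.2865)]
         = -0.40208225 / 0.91791775 = -0.438.
Therefore phi_{22} = -0.4380.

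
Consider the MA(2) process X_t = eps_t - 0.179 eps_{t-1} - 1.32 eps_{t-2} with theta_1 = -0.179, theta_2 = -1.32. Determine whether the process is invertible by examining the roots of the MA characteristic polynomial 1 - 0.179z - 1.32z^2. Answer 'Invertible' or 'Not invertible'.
\text{Not invertible}

The MA(q) characteristic polynomial is P(z) = 1 - 0.179z - 1.32z^2.
Invertibility requires all roots to lie outside the unit circle, i.e. |z| > 1 for every root.
Set 1 + (-0.179) z + (-1.32) z^2 = 0, i.e. a z^2 + b z + c = 0 with a = -1.32, b = -0.179, c = 1.
Discriminant D = b^2 - 4ac = (-0.179)^2 - 4*(-1.32)*1 = 0.032041 - (-5.28) = 5.312041.
D >= 0, so the roots are real: z = (-b +/- sqrt(D)) / (2a) = (0.179 +/- 2.304787) / (-2.64).
  z_1 = (0.179 + 2.304787) / (-2.64) = -0.9408,   |z_1| = 0.9408.
  z_2 = (0.179 - 2.304787) / (-2.64) = 0.8052,   |z_2| = 0.8052.
Moduli of all roots: 0.9408, 0.8052.
All moduli strictly greater than 1? No.
Verdict: Not invertible.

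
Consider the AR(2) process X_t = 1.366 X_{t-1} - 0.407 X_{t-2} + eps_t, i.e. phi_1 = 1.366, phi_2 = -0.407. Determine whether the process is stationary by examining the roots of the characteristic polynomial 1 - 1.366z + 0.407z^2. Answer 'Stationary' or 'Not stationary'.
\text{Stationary}

The AR(p) characteristic polynomial is P(z) = 1 - 1.366z + 0.407z^2.
Stationarity requires all roots to lie outside the unit circle, i.e. |z| > 1 for every root.
Set 1 + (-1.366) z + (0.407) z^2 = 0, i.e. a z^2 + b z + c = 0 with a = 0.407, b = -1.366, c = 1.
Discriminant D = b^2 - 4ac = (-1.366)^2 - 4*(0.407)*1 = 1.865956 - (1.628) = 0.237956.
D >= 0, so the roots are real: z = (-b +/- sqrt(D)) / (2a) = (1.366 +/- 0.487807) / (0.814).
  z_1 = (1.366 + 0.487807) / (0.814) = 2.2774,   |z_1| = 2.2774.
  z_2 = (1.366 - 0.487807) / (0.814) = 1.0789,   |z_2| = 1.0789.
Moduli of all roots: 2.2774, 1.0789.
All moduli strictly greater than 1? Yes.
Verdict: Stationary.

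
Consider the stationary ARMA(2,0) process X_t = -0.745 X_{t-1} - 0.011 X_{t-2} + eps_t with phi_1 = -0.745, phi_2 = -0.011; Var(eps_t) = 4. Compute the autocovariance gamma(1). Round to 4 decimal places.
\gamma(1) = -6.4508

Multiply the model equation by X_{t-k} and take expectations. With theta_0 = psi_0 = 1 and psi_j the MA(infinity) weights, this gives
  gamma(k) - sum_i phi_i gamma(k-i) = c_k,
  c_k = sigma^2 * sum_{j=k..q} theta_j psi_{j-k}   (c_k = 0 for k > q),
using gamma(-m) = gamma(m).
Pure AR (q = 0): c_0 = sigma^2 = 4, c_k = 0 for k >= 1.
Equations for k = 0, 1, 2 (AR order 2, c_2 = 0):
  (E0) gamma(0) = phi_1 gamma(1) + phi_2 gamma(2) + c_0
  (E1) gamma(1) = phi_1 gamma(0) + phi_2 gamma(1) + c_1
  (E2) gamma(2) = phi_1 gamma(1) + phi_2 gamma(0)
From (E1): gamma(1) = A gamma(0) + B with
  A = phi_1 / (1 - phi_2) = -0.745 / 1.011 = -0.736894,   B = c_1 / (1 - phi_2) = 0 / 1.011 = 0.
Insert (E2) into (E0): gamma(0) (1 - phi_2^2) = phi_1 (1 + phi_2) gamma(1) + c_0.
  phi_1 (1 + phi_2) = (-0.745)(0.989) = -0.736805,   1 - phi_2^2 = 0.999879.
Replace gamma(1) by A gamma(0) + B and collect gamma(0):
  gamma(0) [0.999879 - (-0.736805)(-0.736894)] = c_0 = 4
  gamma(0) * 0.456932 = 4
  gamma(0) = 4 / 0.456932 = 8.754044.
  gamma(1) = A gamma(0) = (-0.736894)(8.754044) = -6.450804.
Therefore gamma(1) = -6.4508 (to 4 decimal places).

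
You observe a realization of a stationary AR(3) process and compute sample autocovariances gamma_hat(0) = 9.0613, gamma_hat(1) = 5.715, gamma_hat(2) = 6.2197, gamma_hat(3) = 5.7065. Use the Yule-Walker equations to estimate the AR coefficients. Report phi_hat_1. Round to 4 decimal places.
\hat\phi_{1} = 0.2230

The Yule-Walker equations for an AR(p) process read, in matrix form,
  Gamma_p phi = r_p,   with   (Gamma_p)_{ij} = gamma(|i - j|),
                       (r_p)_i = gamma(i),   i,j = 1..p.
Substitute the sample gammas (Toeplitz matrix and right-hand side of size 3):
  Gamma_p = [[9.0613, 5.715, 6.2197], [5.715, 9.0613, 5.715], [6.2197, 5.715, 9.0613]]
  r_p     = [5.715, 6.2197, 5.7065]
Written out (R1..R3):
  (R1) 9.0613 phi_1 + 5.715 phi_2 + 6.2197 phi_3 = 5.715
  (R2) 5.715 phi_1 + 9.0613 phi_2 + 5.715 phi_3 = 6.2197
  (R3) 6.2197 phi_1 + 5.715 phi_2 + 9.0613 phi_3 = 5.7065
Gaussian elimination:
  R2 <- R2 - (5.715/9.0613) R1 = R2 - (0.630704) R1:  5.456825 phi_2 + 1.792209 phi_3 = 2.615225
  R3 <- R3 - (6.2197/9.0613) R1 = R3 - (0.686403) R1:  1.792209 phi_2 + 4.792082 phi_3 = 1.783709
  R3 <- R3 - (1.792209/5.456825) R2 = R3 - (0.328434) R2:  4.203459 phi_3 = 0.924779
Back-substitution:
  phi_hat_3 = 0.924779 / 4.203459 = 0.220004
  phi_hat_2 = (2.615225 - (1.792209)(0.220004)) / 5.456825 = 0.407001
  phi_hat_1 = (5.715 - (5.715)(0.407001) - (6.2197)(0.220004)) / 9.0613 = 0.222996
So phi_hat = [0.2230, 0.4070, 0.2200].
Therefore phi_hat_1 = 0.2230.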